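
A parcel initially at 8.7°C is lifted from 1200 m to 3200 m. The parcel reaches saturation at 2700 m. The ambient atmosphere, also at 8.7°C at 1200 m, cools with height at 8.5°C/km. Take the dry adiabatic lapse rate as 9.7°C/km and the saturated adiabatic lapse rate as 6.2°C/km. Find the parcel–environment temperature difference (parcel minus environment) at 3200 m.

Parcel:
  From 1200 m to 2700 m (dry): cools by 9.7 × 1.5 = 14.55°C, giving -5.85°C.
  From 2700 m to 3200 m (saturated): cools by 6.2 × 0.5 = 3.1°C, giving -8.95°C.
Environment:
  From 1200 m to 3200 m (environment): cools by 8.5 × 2 = 17°C, giving -8.3°C.
T_parcel − T_env = -8.95 − (-8.3) = -0.65°C

-0.65°C (parcel cooler than environment)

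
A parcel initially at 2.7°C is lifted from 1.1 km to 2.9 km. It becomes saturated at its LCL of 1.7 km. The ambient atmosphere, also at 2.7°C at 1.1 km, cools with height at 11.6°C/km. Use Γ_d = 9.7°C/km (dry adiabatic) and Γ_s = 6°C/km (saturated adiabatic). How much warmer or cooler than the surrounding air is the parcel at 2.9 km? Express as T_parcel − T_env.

Parcel:
  Dry to 1700 m: -9.7 × 0.6 km = -5.82°C, so T = -3.12°C.
  Saturated to 2900 m: -6 × 1.2 km = -7.2°C, so T = -10.32°C.
Environment:
  Environment to 2900 m: -11.6 × 1.8 km = -20.88°C, so T = -18.18°C.
T_parcel − T_env = -10.32 − (-18.18) = +7.86°C

+7.86°C (parcel warmer than environment)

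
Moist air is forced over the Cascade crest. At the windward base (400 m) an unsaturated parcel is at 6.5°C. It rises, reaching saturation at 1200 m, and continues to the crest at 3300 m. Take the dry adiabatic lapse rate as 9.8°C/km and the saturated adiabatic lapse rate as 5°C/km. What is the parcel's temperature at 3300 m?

400 → 1200 m (dry, 9.8°C/km): ΔT = -9.8 × 0.8 = -7.84°C → T = -1.34°C
1200 → 3300 m (saturated, 5°C/km): ΔT = -5 × 2.1 = -10.5°C → T = -11.84°C

-11.84°C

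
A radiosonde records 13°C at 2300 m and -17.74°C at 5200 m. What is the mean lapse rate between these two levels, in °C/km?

10.6°C/km

Γ = −ΔT/Δz = (13 − (-17.74)) / (5200 − 2300) m
  = 30.74°C / 2.9 km = 10.6°C/km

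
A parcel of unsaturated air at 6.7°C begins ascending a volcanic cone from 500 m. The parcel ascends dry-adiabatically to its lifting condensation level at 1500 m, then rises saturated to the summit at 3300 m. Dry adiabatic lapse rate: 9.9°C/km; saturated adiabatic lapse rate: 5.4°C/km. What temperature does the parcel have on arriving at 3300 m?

Dry to 1500 m: -9.9 × 1 km = -9.9°C, so T = -3.2°C.
Saturated to 3300 m: -5.4 × 1.8 km = -9.72°C, so T = -12.92°C.

-12.92°C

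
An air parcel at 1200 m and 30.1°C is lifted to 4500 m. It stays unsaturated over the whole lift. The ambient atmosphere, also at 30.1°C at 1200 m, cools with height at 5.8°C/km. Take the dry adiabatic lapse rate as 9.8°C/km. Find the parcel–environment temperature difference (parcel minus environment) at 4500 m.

Parcel:
  Dry to 4500 m: -9.8 × 3.3 km = -32.34°C, so T = -2.24°C.
Environment:
  Environment to 4500 m: -5.8 × 3.3 km = -19.14°C, so T = 10.96°C.
T_parcel − T_env = -2.24 − 10.96 = -13.2°C

-13.2°C (parcel cooler than environment)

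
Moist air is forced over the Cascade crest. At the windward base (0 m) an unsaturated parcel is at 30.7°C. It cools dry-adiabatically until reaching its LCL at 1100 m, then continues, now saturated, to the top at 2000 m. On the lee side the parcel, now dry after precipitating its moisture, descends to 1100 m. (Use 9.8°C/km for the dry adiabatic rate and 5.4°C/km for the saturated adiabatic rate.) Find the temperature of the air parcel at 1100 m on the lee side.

23.88°C

0 → 1100 m (dry, 9.8°C/km): ΔT = -9.8 × 1.1 = -10.78°C → T = 19.92°C
1100 → 2000 m (saturated, 5.4°C/km): ΔT = -5.4 × 0.9 = -4.86°C → T = 15.06°C
2000 → 1100 m (dry descent, 9.8°C/km): ΔT = +9.8 × 0.9 = +8.82°C → T = 23.88°C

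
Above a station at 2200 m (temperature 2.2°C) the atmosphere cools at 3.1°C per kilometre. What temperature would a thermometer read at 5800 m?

-8.96°C

Environmental to 5800 m: -3.1 × 3.6 km = -11.16°C, so T = -8.96°C.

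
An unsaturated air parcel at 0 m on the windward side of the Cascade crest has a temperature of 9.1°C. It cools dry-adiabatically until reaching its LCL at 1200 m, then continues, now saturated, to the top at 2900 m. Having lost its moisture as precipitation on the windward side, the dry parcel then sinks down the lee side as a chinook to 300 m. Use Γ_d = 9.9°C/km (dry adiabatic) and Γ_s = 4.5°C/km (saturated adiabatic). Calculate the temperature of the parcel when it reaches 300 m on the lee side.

0–1200 m, dry: Δz = 1.2 km ⇒ ΔT = -11.88°C; T = -2.78°C
1200–2900 m, saturated: Δz = 1.7 km ⇒ ΔT = -7.65°C; T = -10.43°C
2900–300 m, dry descent: Δz = 2.6 km ⇒ ΔT = +25.74°C; T = 15.31°C

15.31°C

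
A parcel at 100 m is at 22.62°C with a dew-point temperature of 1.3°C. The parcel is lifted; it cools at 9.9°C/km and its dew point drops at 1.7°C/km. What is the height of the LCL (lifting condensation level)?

T and T_d converge at 9.9 − 1.7 = 8.2°C per km
Height above start = (22.62 − 1.3) / 8.2 = 2.6 km
LCL altitude = 100 m + 2600 m = 2700 m

2700 m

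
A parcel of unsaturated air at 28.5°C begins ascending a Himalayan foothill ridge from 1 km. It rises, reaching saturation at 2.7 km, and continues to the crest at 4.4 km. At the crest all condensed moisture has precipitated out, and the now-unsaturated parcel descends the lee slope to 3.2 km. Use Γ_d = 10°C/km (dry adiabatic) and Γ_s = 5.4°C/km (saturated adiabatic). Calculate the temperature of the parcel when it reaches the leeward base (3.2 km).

14.32°C

From 1000 m to 2700 m (dry): cools by 10 × 1.7 = 17°C, giving 11.5°C.
From 2700 m to 4400 m (saturated): cools by 5.4 × 1.7 = 9.18°C, giving 2.32°C.
From 4400 m to 3200 m (dry descent): warms by 10 × 1.2 = 12°C, giving 14.32°C.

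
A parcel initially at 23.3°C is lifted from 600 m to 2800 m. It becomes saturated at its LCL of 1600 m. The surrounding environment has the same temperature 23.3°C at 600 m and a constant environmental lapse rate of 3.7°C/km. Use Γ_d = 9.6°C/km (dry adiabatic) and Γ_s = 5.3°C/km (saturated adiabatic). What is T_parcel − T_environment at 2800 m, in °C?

-7.82°C (parcel cooler than environment)

Parcel:
  Dry to 1600 m: -9.6 × 1 km = -9.6°C, so T = 13.7°C.
  Saturated to 2800 m: -5.3 × 1.2 km = -6.36°C, so T = 7.34°C.
Environment:
  Environment to 2800 m: -3.7 × 2.2 km = -8.14°C, so T = 15.16°C.
T_parcel − T_env = 7.34 − 15.16 = -7.82°C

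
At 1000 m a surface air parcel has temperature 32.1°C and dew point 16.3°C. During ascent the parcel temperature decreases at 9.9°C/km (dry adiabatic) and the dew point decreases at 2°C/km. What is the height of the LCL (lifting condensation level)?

3000 m

T and T_d converge at 9.9 − 2 = 7.9°C per km
Height above start = (32.1 − 16.3) / 7.9 = 2 km
LCL altitude = 1000 m + 2000 m = 3000 m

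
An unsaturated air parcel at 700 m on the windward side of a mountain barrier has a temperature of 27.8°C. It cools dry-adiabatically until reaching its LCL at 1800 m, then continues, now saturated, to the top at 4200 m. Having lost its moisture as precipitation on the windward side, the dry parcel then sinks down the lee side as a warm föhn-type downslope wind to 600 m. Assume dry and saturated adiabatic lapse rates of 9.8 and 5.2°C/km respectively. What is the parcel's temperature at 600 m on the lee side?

From 700 m to 1800 m (dry): cools by 9.8 × 1.1 = 10.78°C, giving 17.02°C.
From 1800 m to 4200 m (saturated): cools by 5.2 × 2.4 = 12.48°C, giving 4.54°C.
From 4200 m to 600 m (dry descent): warms by 9.8 × 3.6 = 35.28°C, giving 39.82°C.

39.82°C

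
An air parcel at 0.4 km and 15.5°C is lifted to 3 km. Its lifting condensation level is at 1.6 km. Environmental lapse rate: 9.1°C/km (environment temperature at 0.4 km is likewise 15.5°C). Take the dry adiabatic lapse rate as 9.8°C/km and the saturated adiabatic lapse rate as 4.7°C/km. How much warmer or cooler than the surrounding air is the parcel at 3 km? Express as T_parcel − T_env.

+5.32°C (parcel warmer than environment)

Parcel:
  Dry to 1600 m: -9.8 × 1.2 km = -11.76°C, so T = 3.74°C.
  Saturated to 3000 m: -4.7 × 1.4 km = -6.58°C, so T = -2.84°C.
Environment:
  Environment to 3000 m: -9.1 × 2.6 km = -23.66°C, so T = -8.16°C.
T_parcel − T_env = -2.84 − (-8.16) = +5.32°C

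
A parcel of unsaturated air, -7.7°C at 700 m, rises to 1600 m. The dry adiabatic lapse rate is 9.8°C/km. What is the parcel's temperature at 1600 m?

700–1600 m, dry adiabatic: Δz = 0.9 km ⇒ ΔT = -8.82°C; T = -16.52°C

-16.52°C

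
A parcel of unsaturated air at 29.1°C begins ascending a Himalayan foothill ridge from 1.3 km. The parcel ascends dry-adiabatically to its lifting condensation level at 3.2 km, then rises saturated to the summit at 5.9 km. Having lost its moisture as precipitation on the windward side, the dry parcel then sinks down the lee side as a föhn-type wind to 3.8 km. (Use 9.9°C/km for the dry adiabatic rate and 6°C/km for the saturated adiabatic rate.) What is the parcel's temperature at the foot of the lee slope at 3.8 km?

1300 → 3200 m (dry, 9.9°C/km): ΔT = -9.9 × 1.9 = -18.81°C → T = 10.29°C
3200 → 5900 m (saturated, 6°C/km): ΔT = -6 × 2.7 = -16.2°C → T = -5.91°C
5900 → 3800 m (dry descent, 9.9°C/km): ΔT = +9.9 × 2.1 = +20.79°C → T = 14.88°C

14.88°C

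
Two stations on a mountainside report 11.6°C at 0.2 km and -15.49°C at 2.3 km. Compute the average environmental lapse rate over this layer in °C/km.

Γ = −ΔT/Δz = (11.6 − (-15.49)) / (2300 − 200) m
  = 27.09°C / 2.1 km = 12.9°C/km

12.9°C/km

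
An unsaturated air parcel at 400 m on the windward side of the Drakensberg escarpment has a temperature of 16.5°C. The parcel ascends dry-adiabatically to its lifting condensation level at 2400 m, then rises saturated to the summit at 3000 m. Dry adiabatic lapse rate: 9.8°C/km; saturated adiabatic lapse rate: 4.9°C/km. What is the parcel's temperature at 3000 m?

400–2400 m, dry: Δz = 2 km ⇒ ΔT = -19.6°C; T = -3.1°C
2400–3000 m, saturated: Δz = 0.6 km ⇒ ΔT = -2.94°C; T = -6.04°C

-6.04°C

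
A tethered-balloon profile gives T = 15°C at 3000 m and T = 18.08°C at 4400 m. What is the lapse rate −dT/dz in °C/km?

Γ = −ΔT/Δz = (15 − 18.08) / (4400 − 3000) m
  = -3.08°C / 1.4 km = -2.2°C/km

-2.2°C/km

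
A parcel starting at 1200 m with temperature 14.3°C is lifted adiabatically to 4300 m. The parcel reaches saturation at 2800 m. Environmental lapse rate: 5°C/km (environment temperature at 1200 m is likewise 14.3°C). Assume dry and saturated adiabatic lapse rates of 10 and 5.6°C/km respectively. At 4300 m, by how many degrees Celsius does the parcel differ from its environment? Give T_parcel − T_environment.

-8.9°C (parcel cooler than environment)

Parcel:
  1200 → 2800 m (dry, 10°C/km): ΔT = -10 × 1.6 = -16°C → T = -1.7°C
  2800 → 4300 m (saturated, 5.6°C/km): ΔT = -5.6 × 1.5 = -8.4°C → T = -10.1°C
Environment:
  1200 → 4300 m (environment, 5°C/km): ΔT = -5 × 3.1 = -15.5°C → T = -1.2°C
T_parcel − T_env = -10.1 − (-1.2) = -8.9°C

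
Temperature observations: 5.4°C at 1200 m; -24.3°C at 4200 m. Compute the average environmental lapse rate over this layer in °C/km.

Γ = −ΔT/Δz = (5.4 − (-24.3)) / (4200 − 1200) m
  = 29.7°C / 3 km = 9.9°C/km

9.9°C/km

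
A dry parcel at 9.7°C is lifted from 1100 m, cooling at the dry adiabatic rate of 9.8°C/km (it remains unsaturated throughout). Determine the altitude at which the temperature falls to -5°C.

Height above start = (9.7 − (-5)) / 9.8 = 1.5 km
Altitude = 1100 m + 1500 m = 2600 m

2600 m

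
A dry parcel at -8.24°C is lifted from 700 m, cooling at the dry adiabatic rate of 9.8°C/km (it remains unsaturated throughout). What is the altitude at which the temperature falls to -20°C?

1900 m

Height above start = (-8.24 − (-20)) / 9.8 = 1.2 km
Altitude = 700 m + 1200 m = 1900 m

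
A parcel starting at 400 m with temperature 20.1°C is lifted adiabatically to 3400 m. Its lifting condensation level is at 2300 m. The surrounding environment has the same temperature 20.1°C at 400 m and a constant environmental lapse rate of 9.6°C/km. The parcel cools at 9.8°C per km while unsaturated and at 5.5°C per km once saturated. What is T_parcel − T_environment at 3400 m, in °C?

Parcel:
  400 → 2300 m (dry, 9.8°C/km): ΔT = -9.8 × 1.9 = -18.62°C → T = 1.48°C
  2300 → 3400 m (saturated, 5.5°C/km): ΔT = -5.5 × 1.1 = -6.05°C → T = -4.57°C
Environment:
  400 → 3400 m (environment, 9.6°C/km): ΔT = -9.6 × 3 = -28.8°C → T = -8.7°C
T_parcel − T_env = -4.57 − (-8.7) = +4.13°C

+4.13°C (parcel warmer than environment)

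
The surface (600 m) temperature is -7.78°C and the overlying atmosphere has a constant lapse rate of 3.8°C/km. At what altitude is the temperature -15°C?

Height above start = (-7.78 − (-15)) / 3.8 = 1.9 km
Altitude = 600 m + 1900 m = 2500 m

2500 m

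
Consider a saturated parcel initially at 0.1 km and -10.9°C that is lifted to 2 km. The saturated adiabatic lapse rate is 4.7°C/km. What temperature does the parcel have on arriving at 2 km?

-19.83°C

100 → 2000 m (saturated adiabatic, 4.7°C/km): ΔT = -4.7 × 1.9 = -8.93°C → T = -19.83°C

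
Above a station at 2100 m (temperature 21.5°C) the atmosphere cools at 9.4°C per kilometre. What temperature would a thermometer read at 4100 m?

2.7°C

From 2100 m to 4100 m (environmental): cools by 9.4 × 2 = 18.8°C, giving 2.7°C.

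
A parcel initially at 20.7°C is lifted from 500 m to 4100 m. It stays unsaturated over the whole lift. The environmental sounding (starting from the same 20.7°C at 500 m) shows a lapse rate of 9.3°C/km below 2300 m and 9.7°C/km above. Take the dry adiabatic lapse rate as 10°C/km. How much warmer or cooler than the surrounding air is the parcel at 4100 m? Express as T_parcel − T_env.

Parcel:
  From 500 m to 4100 m (dry): cools by 10 × 3.6 = 36°C, giving -15.3°C.
Environment:
  From 500 m to 2300 m (environment, lower layer): cools by 9.3 × 1.8 = 16.74°C, giving 3.96°C.
  From 2300 m to 4100 m (environment, upper layer): cools by 9.7 × 1.8 = 17.46°C, giving -13.5°C.
T_parcel − T_env = -15.3 − (-13.5) = -1.8°C

-1.8°C (parcel cooler than environment)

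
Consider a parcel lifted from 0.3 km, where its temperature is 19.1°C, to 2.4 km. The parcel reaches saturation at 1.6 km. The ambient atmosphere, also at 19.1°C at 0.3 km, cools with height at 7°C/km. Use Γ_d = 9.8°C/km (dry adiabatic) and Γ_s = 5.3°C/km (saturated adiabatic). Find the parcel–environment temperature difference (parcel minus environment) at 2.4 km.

Parcel:
  300–1600 m, dry: Δz = 1.3 km ⇒ ΔT = -12.74°C; T = 6.36°C
  1600–2400 m, saturated: Δz = 0.8 km ⇒ ΔT = -4.24°C; T = 2.12°C
Environment:
  300–2400 m, environment: Δz = 2.1 km ⇒ ΔT = -14.7°C; T = 4.4°C
T_parcel − T_env = 2.12 − 4.4 = -2.28°C

-2.28°C (parcel cooler than environment)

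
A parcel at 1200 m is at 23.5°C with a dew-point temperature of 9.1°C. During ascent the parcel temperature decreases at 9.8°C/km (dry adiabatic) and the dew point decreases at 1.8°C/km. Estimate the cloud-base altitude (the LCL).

T and T_d converge at 9.8 − 1.8 = 8°C per km
Height above start = (23.5 − 9.1) / 8 = 1.8 km
LCL altitude = 1200 m + 1800 m = 3000 m

3000 m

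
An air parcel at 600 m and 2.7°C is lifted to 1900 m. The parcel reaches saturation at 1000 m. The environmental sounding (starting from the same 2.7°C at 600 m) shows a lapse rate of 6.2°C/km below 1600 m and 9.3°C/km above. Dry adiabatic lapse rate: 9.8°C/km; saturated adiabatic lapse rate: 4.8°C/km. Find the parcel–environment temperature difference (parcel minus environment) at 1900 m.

+0.75°C (parcel warmer than environment)

Parcel:
  600 → 1000 m (dry, 9.8°C/km): ΔT = -9.8 × 0.4 = -3.92°C → T = -1.22°C
  1000 → 1900 m (saturated, 4.8°C/km): ΔT = -4.8 × 0.9 = -4.32°C → T = -5.54°C
Environment:
  600 → 1600 m (environment, lower layer, 6.2°C/km): ΔT = -6.2 × 1 = -6.2°C → T = -3.5°C
  1600 → 1900 m (environment, upper layer, 9.3°C/km): ΔT = -9.3 × 0.3 = -2.79°C → T = -6.29°C
T_parcel − T_env = -5.54 − (-6.29) = +0.75°C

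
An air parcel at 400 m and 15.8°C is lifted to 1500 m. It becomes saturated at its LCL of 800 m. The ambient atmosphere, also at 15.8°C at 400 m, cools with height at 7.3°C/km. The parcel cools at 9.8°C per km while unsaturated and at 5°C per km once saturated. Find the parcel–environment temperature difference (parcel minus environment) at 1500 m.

Parcel:
  400 → 800 m (dry, 9.8°C/km): ΔT = -9.8 × 0.4 = -3.92°C → T = 11.88°C
  800 → 1500 m (saturated, 5°C/km): ΔT = -5 × 0.7 = -3.5°C → T = 8.38°C
Environment:
  400 → 1500 m (environment, 7.3°C/km): ΔT = -7.3 × 1.1 = -8.03°C → T = 7.77°C
T_parcel − T_env = 8.38 − 7.77 = +0.61°C

+0.61°C (parcel warmer than environment)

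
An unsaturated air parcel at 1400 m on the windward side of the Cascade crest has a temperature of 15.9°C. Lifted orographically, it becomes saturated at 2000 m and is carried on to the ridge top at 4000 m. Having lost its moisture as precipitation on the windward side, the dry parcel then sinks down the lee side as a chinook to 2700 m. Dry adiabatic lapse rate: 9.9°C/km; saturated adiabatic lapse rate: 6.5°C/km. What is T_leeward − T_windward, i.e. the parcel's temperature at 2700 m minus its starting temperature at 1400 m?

1400–2000 m, dry: Δz = 0.6 km ⇒ ΔT = -5.94°C; T = 9.96°C
2000–4000 m, saturated: Δz = 2 km ⇒ ΔT = -13°C; T = -3.04°C
4000–2700 m, dry descent: Δz = 1.3 km ⇒ ΔT = +12.87°C; T = 9.83°C
Net change vs windward start: 9.83 − 15.9 = -6.07°C

-6.07°C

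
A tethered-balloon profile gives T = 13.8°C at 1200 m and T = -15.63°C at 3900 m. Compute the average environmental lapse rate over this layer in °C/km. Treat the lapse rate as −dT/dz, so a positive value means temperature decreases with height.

10.9°C/km

Γ = −ΔT/Δz = (13.8 − (-15.63)) / (3900 − 1200) m
  = 29.43°C / 2.7 km = 10.9°C/km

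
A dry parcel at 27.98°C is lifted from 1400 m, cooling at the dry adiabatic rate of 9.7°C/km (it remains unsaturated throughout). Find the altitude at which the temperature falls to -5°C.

4800 m

Height above start = (27.98 − (-5)) / 9.7 = 3.4 km
Altitude = 1400 m + 3400 m = 4800 m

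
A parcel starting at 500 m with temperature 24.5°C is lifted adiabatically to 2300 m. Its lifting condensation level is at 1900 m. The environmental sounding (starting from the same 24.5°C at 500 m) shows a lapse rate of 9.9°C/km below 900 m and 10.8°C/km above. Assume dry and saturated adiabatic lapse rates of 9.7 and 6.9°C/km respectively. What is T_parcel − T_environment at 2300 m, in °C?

Parcel:
  500–1900 m, dry: Δz = 1.4 km ⇒ ΔT = -13.58°C; T = 10.92°C
  1900–2300 m, saturated: Δz = 0.4 km ⇒ ΔT = -2.76°C; T = 8.16°C
Environment:
  500–900 m, environment, lower layer: Δz = 0.4 km ⇒ ΔT = -3.96°C; T = 20.54°C
  900–2300 m, environment, upper layer: Δz = 1.4 km ⇒ ΔT = -15.12°C; T = 5.42°C
T_parcel − T_env = 8.16 − 5.42 = +2.74°C

+2.74°C (parcel warmer than environment)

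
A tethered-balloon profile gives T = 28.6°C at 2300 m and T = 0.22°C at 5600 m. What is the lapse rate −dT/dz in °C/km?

8.6°C/km

Γ = −ΔT/Δz = (28.6 − 0.22) / (5600 − 2300) m
  = 28.38°C / 3.3 km = 8.6°C/km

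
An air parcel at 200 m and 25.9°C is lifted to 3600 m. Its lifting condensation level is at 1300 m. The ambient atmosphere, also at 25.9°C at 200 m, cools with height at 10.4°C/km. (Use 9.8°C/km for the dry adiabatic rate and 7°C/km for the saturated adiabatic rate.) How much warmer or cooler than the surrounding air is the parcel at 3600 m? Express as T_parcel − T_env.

Parcel:
  200–1300 m, dry: Δz = 1.1 km ⇒ ΔT = -10.78°C; T = 15.12°C
  1300–3600 m, saturated: Δz = 2.3 km ⇒ ΔT = -16.1°C; T = -0.98°C
Environment:
  200–3600 m, environment: Δz = 3.4 km ⇒ ΔT = -35.36°C; T = -9.46°C
T_parcel − T_env = -0.98 − (-9.46) = +8.48°C

+8.48°C (parcel warmer than environment)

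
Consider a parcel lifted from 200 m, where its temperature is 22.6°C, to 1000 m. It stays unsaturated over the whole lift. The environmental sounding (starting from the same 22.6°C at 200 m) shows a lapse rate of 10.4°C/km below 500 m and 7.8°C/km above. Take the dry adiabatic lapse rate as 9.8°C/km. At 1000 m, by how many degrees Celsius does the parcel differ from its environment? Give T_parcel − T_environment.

Parcel:
  From 200 m to 1000 m (dry): cools by 9.8 × 0.8 = 7.84°C, giving 14.76°C.
Environment:
  From 200 m to 500 m (environment, lower layer): cools by 10.4 × 0.3 = 3.12°C, giving 19.48°C.
  From 500 m to 1000 m (environment, upper layer): cools by 7.8 × 0.5 = 3.9°C, giving 15.58°C.
T_parcel − T_env = 14.76 − 15.58 = -0.82°C

-0.82°C (parcel cooler than environment)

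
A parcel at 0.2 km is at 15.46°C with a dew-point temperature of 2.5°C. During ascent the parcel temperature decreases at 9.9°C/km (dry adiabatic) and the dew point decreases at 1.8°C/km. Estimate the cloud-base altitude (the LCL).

T and T_d converge at 9.9 − 1.8 = 8.1°C per km
Height above start = (15.46 − 2.5) / 8.1 = 1.6 km
LCL altitude = 200 m + 1600 m = 1800 m

1.8 km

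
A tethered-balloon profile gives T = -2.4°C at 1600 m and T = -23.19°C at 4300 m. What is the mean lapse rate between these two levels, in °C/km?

Γ = −ΔT/Δz = (-2.4 − (-23.19)) / (4300 − 1600) m
  = 20.79°C / 2.7 km = 7.7°C/km

7.7°C/km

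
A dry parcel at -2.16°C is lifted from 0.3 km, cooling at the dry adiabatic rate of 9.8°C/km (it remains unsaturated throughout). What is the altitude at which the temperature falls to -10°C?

Height above start = (-2.16 − (-10)) / 9.8 = 0.8 km
Altitude = 300 m + 800 m = 1100 m

1.1 km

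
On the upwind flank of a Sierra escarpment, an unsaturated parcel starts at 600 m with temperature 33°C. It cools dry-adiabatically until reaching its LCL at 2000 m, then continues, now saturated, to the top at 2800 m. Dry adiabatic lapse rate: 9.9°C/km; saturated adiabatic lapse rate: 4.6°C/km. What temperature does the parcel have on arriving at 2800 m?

600 → 2000 m (dry, 9.9°C/km): ΔT = -9.9 × 1.4 = -13.86°C → T = 19.14°C
2000 → 2800 m (saturated, 4.6°C/km): ΔT = -4.6 × 0.8 = -3.68°C → T = 15.46°C

15.46°C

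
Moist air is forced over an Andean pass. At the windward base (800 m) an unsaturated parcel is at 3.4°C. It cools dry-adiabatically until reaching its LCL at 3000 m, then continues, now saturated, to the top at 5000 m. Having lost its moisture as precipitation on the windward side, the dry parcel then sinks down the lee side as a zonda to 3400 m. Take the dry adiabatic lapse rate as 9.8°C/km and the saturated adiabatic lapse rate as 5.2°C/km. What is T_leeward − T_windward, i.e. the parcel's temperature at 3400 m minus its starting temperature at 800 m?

From 800 m to 3000 m (dry): cools by 9.8 × 2.2 = 21.56°C, giving -18.16°C.
From 3000 m to 5000 m (saturated): cools by 5.2 × 2 = 10.4°C, giving -28.56°C.
From 5000 m to 3400 m (dry descent): warms by 9.8 × 1.6 = 15.68°C, giving -12.88°C.
Net change vs windward start: -12.88 − 3.4 = -16.28°C

-16.28°C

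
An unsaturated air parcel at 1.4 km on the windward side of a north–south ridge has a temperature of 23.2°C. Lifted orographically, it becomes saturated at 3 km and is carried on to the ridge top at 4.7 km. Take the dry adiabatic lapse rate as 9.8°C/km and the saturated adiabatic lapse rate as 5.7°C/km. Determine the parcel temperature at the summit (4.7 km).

-2.17°C

Dry to 3000 m: -9.8 × 1.6 km = -15.68°C, so T = 7.52°C.
Saturated to 4700 m: -5.7 × 1.7 km = -9.69°C, so T = -2.17°C.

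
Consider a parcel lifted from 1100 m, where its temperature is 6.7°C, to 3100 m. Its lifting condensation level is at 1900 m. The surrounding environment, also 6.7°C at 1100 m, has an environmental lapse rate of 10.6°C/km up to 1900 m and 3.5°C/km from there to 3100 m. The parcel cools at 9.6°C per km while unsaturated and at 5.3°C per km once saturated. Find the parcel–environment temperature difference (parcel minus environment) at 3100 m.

Parcel:
  1100–1900 m, dry: Δz = 0.8 km ⇒ ΔT = -7.68°C; T = -0.98°C
  1900–3100 m, saturated: Δz = 1.2 km ⇒ ΔT = -6.36°C; T = -7.34°C
Environment:
  1100–1900 m, environment, lower layer: Δz = 0.8 km ⇒ ΔT = -8.48°C; T = -1.78°C
  1900–3100 m, environment, upper layer: Δz = 1.2 km ⇒ ΔT = -4.2°C; T = -5.98°C
T_parcel − T_env = -7.34 − (-5.98) = -1.36°C

-1.36°C (parcel cooler than environment)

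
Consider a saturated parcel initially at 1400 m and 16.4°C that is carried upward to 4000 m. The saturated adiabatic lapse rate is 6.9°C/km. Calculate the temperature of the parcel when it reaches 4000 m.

1400 → 4000 m (saturated adiabatic, 6.9°C/km): ΔT = -6.9 × 2.6 = -17.94°C → T = -1.54°C

-1.54°C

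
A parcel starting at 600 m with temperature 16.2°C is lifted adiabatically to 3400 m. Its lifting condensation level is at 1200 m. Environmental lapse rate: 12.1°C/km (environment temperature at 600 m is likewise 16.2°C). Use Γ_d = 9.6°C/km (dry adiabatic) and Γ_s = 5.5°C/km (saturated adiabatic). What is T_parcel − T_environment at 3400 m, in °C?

Parcel:
  600 → 1200 m (dry, 9.6°C/km): ΔT = -9.6 × 0.6 = -5.76°C → T = 10.44°C
  1200 → 3400 m (saturated, 5.5°C/km): ΔT = -5.5 × 2.2 = -12.1°C → T = -1.66°C
Environment:
  600 → 3400 m (environment, 12.1°C/km): ΔT = -12.1 × 2.8 = -33.88°C → T = -17.68°C
T_parcel − T_env = -1.66 − (-17.68) = +16.02°C

+16.02°C (parcel warmer than environment)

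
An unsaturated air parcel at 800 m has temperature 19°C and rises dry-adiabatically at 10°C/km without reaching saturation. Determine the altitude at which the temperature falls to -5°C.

3200 m

Height above start = (19 − (-5)) / 10 = 2.4 km
Altitude = 800 m + 2400 m = 3200 m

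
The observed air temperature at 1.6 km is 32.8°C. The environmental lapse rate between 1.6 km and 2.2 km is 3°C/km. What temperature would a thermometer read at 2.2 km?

31°C

1600–2200 m, environmental: Δz = 0.6 km ⇒ ΔT = -1.8°C; T = 31°C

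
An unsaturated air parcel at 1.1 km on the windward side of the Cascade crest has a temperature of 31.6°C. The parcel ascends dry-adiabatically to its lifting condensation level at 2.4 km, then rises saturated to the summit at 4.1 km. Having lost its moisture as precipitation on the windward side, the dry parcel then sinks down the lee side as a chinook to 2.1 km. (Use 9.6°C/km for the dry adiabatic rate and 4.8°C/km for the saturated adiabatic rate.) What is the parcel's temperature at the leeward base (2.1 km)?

1100–2400 m, dry: Δz = 1.3 km ⇒ ΔT = -12.48°C; T = 19.12°C
2400–4100 m, saturated: Δz = 1.7 km ⇒ ΔT = -8.16°C; T = 10.96°C
4100–2100 m, dry descent: Δz = 2 km ⇒ ΔT = +19.2°C; T = 30.16°C

30.16°C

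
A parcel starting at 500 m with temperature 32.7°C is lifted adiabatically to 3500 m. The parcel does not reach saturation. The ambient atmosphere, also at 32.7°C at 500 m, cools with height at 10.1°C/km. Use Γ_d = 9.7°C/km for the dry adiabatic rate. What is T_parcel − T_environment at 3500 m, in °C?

Parcel:
  500 → 3500 m (dry, 9.7°C/km): ΔT = -9.7 × 3 = -29.1°C → T = 3.6°C
Environment:
  500 → 3500 m (environment, 10.1°C/km): ΔT = -10.1 × 3 = -30.3°C → T = 2.4°C
T_parcel − T_env = 3.6 − 2.4 = +1.2°C

+1.2°C (parcel warmer than environment)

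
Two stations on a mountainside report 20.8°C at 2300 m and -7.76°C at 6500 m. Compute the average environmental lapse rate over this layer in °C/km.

6.8°C/km

Γ = −ΔT/Δz = (20.8 − (-7.76)) / (6500 − 2300) m
  = 28.56°C / 4.2 km = 6.8°C/km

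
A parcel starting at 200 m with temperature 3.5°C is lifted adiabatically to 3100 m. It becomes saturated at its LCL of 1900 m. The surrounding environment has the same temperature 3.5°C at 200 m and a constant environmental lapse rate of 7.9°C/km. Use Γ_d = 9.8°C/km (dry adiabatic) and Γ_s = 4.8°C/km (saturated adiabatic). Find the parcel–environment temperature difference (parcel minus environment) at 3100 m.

Parcel:
  Dry to 1900 m: -9.8 × 1.7 km = -16.66°C, so T = -13.16°C.
  Saturated to 3100 m: -4.8 × 1.2 km = -5.76°C, so T = -18.92°C.
Environment:
  Environment to 3100 m: -7.9 × 2.9 km = -22.91°C, so T = -19.41°C.
T_parcel − T_env = -18.92 − (-19.41) = +0.49°C

+0.49°C (parcel warmer than environment)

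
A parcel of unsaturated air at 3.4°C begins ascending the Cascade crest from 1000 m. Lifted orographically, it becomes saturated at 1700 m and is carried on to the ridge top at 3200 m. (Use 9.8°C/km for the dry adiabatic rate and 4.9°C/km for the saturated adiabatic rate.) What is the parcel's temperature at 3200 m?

-10.81°C

From 1000 m to 1700 m (dry): cools by 9.8 × 0.7 = 6.86°C, giving -3.46°C.
From 1700 m to 3200 m (saturated): cools by 4.9 × 1.5 = 7.35°C, giving -10.81°C.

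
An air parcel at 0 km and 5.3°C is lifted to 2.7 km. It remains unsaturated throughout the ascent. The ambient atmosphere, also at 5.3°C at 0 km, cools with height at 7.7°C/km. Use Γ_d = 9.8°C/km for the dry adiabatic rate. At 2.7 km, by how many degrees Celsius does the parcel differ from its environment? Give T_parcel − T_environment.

-5.67°C (parcel cooler than environment)

Parcel:
  0 → 2700 m (dry, 9.8°C/km): ΔT = -9.8 × 2.7 = -26.46°C → T = -21.16°C
Environment:
  0 → 2700 m (environment, 7.7°C/km): ΔT = -7.7 × 2.7 = -20.79°C → T = -15.49°C
T_parcel − T_env = -21.16 − (-15.49) = -5.67°C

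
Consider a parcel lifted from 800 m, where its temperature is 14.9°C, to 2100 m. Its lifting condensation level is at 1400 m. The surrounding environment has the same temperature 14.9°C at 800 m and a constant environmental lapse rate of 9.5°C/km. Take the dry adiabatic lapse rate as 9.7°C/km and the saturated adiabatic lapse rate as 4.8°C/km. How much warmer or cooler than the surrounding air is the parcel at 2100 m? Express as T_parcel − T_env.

Parcel:
  800 → 1400 m (dry, 9.7°C/km): ΔT = -9.7 × 0.6 = -5.82°C → T = 9.08°C
  1400 → 2100 m (saturated, 4.8°C/km): ΔT = -4.8 × 0.7 = -3.36°C → T = 5.72°C
Environment:
  800 → 2100 m (environment, 9.5°C/km): ΔT = -9.5 × 1.3 = -12.35°C → T = 2.55°C
T_parcel − T_env = 5.72 − 2.55 = +3.17°C

+3.17°C (parcel warmer than environment)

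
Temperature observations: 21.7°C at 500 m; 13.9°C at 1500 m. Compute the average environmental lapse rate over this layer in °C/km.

Γ = −ΔT/Δz = (21.7 − 13.9) / (1500 − 500) m
  = 7.8°C / 1 km = 7.8°C/km

7.8°C/km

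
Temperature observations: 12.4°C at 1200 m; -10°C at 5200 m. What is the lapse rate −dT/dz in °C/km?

5.6°C/km

Γ = −ΔT/Δz = (12.4 − (-10)) / (5200 − 1200) m
  = 22.4°C / 4 km = 5.6°C/km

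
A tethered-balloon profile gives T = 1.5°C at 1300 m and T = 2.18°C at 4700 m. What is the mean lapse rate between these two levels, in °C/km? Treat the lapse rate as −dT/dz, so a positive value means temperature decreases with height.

-0.2°C/km

Γ = −ΔT/Δz = (1.5 − 2.18) / (4700 − 1300) m
  = -0.68°C / 3.4 km = -0.2°C/km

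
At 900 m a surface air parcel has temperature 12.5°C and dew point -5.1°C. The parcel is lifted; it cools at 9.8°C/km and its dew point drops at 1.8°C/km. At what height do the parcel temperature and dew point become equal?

3100 m

T and T_d converge at 9.8 − 1.8 = 8°C per km
Height above start = (12.5 − (-5.1)) / 8 = 2.2 km
LCL altitude = 900 m + 2200 m = 3100 m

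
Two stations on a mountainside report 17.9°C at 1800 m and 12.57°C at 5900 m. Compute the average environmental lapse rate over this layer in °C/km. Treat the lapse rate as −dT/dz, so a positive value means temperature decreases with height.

Γ = −ΔT/Δz = (17.9 − 12.57) / (5900 − 1800) m
  = 5.33°C / 4.1 km = 1.3°C/km

1.3°C/km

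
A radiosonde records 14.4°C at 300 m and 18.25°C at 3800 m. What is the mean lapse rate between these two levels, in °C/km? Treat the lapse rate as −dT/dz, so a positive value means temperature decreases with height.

-1.1°C/km

Γ = −ΔT/Δz = (14.4 − 18.25) / (3800 − 300) m
  = -3.85°C / 3.5 km = -1.1°C/km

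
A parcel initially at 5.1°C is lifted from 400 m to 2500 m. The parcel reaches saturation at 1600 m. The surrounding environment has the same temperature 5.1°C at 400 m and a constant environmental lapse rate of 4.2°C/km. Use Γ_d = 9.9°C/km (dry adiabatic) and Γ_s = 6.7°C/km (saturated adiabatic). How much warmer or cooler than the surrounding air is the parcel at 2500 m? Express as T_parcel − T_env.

Parcel:
  400–1600 m, dry: Δz = 1.2 km ⇒ ΔT = -11.88°C; T = -6.78°C
  1600–2500 m, saturated: Δz = 0.9 km ⇒ ΔT = -6.03°C; T = -12.81°C
Environment:
  400–2500 m, environment: Δz = 2.1 km ⇒ ΔT = -8.82°C; T = -3.72°C
T_parcel − T_env = -12.81 − (-3.72) = -9.09°C

-9.09°C (parcel cooler than environment)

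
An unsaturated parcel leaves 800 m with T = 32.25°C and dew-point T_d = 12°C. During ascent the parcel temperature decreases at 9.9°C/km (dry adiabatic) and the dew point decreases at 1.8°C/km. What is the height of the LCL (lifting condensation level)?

3300 m

T and T_d converge at 9.9 − 1.8 = 8.1°C per km
Height above start = (32.25 − 12) / 8.1 = 2.5 km
LCL altitude = 800 m + 2500 m = 3300 m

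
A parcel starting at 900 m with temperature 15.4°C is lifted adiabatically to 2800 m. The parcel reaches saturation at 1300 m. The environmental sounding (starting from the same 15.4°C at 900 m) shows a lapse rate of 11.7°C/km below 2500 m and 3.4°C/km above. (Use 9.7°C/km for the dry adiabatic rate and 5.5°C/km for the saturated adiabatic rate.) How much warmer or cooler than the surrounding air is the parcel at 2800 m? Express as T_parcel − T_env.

Parcel:
  Dry to 1300 m: -9.7 × 0.4 km = -3.88°C, so T = 11.52°C.
  Saturated to 2800 m: -5.5 × 1.5 km = -8.25°C, so T = 3.27°C.
Environment:
  Environment, lower layer to 2500 m: -11.7 × 1.6 km = -18.72°C, so T = -3.32°C.
  Environment, upper layer to 2800 m: -3.4 × 0.3 km = -1.02°C, so T = -4.34°C.
T_parcel − T_env = 3.27 − (-4.34) = +7.61°C

+7.61°C (parcel warmer than environment)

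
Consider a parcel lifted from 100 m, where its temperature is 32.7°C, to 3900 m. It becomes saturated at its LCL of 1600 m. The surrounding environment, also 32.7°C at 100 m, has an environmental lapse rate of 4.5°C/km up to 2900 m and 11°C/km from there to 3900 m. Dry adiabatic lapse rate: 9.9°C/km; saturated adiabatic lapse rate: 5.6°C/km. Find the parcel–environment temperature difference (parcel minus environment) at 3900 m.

Parcel:
  100 → 1600 m (dry, 9.9°C/km): ΔT = -9.9 × 1.5 = -14.85°C → T = 17.85°C
  1600 → 3900 m (saturated, 5.6°C/km): ΔT = -5.6 × 2.3 = -12.88°C → T = 4.97°C
Environment:
  100 → 2900 m (environment, lower layer, 4.5°C/km): ΔT = -4.5 × 2.8 = -12.6°C → T = 20.1°C
  2900 → 3900 m (environment, upper layer, 11°C/km): ΔT = -11 × 1 = -11°C → T = 9.1°C
T_parcel − T_env = 4.97 − 9.1 = -4.13°C

-4.13°C (parcel cooler than environment)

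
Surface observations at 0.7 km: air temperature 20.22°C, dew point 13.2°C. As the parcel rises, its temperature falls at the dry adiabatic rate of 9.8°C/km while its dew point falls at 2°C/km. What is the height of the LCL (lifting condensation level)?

T and T_d converge at 9.8 − 2 = 7.8°C per km
Height above start = (20.22 − 13.2) / 7.8 = 0.9 km
LCL altitude = 700 m + 900 m = 1600 m

1.6 km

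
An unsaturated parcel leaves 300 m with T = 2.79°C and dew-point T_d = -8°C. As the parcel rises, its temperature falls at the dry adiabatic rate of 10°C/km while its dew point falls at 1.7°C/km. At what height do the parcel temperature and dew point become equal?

1600 m

T and T_d converge at 10 − 1.7 = 8.3°C per km
Height above start = (2.79 − (-8)) / 8.3 = 1.3 km
LCL altitude = 300 m + 1300 m = 1600 m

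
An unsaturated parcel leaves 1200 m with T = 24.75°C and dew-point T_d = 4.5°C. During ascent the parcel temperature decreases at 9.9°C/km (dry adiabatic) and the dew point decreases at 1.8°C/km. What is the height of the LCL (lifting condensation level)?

3700 m

T and T_d converge at 9.9 − 1.8 = 8.1°C per km
Height above start = (24.75 − 4.5) / 8.1 = 2.5 km
LCL altitude = 1200 m + 2500 m = 3700 m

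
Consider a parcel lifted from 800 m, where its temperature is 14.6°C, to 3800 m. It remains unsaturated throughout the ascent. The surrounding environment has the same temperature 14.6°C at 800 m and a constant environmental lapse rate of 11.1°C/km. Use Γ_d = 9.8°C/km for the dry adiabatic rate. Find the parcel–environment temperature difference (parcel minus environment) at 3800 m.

+3.9°C (parcel warmer than environment)

Parcel:
  From 800 m to 3800 m (dry): cools by 9.8 × 3 = 29.4°C, giving -14.8°C.
Environment:
  From 800 m to 3800 m (environment): cools by 11.1 × 3 = 33.3°C, giving -18.7°C.
T_parcel − T_env = -14.8 − (-18.7) = +3.9°C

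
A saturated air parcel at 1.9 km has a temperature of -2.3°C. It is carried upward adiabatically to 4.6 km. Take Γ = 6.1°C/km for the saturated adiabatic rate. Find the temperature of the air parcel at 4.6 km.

From 1900 m to 4600 m (saturated adiabatic): cools by 6.1 × 2.7 = 16.47°C, giving -18.77°C.

-18.77°C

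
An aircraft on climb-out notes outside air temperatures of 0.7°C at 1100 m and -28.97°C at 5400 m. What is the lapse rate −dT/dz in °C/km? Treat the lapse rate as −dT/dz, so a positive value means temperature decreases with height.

6.9°C/km

Γ = −ΔT/Δz = (0.7 − (-28.97)) / (5400 − 1100) m
  = 29.67°C / 4.3 km = 6.9°C/km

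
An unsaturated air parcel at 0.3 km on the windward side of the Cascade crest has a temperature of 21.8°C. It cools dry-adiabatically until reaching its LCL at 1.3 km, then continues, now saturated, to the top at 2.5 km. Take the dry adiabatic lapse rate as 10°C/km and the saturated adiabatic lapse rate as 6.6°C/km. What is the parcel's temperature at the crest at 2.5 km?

300 → 1300 m (dry, 10°C/km): ΔT = -10 × 1 = -10°C → T = 11.8°C
1300 → 2500 m (saturated, 6.6°C/km): ΔT = -6.6 × 1.2 = -7.92°C → T = 3.88°C

3.88°C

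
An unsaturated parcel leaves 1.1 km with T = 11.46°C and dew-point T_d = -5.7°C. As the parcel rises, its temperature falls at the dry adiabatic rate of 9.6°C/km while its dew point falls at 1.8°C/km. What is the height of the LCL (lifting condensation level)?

3.3 km

T and T_d converge at 9.6 − 1.8 = 7.8°C per km
Height above start = (11.46 − (-5.7)) / 7.8 = 2.2 km
LCL altitude = 1100 m + 2200 m = 3300 m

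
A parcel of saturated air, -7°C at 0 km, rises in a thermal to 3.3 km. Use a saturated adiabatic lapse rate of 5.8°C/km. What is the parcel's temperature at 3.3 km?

-26.14°C

Saturated adiabatic to 3300 m: -5.8 × 3.3 km = -19.14°C, so T = -26.14°C.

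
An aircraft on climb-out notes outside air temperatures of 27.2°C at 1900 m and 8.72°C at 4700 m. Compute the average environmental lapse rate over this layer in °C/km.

Γ = −ΔT/Δz = (27.2 − 8.72) / (4700 − 1900) m
  = 18.48°C / 2.8 km = 6.6°C/km

6.6°C/km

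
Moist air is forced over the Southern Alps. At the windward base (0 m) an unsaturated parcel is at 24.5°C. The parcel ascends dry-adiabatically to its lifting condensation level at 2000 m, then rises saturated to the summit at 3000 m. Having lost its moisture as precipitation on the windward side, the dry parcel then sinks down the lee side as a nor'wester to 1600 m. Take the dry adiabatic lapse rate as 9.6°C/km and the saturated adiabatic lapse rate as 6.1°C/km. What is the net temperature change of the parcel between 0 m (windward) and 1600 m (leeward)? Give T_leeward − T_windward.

-11.86°C

0–2000 m, dry: Δz = 2 km ⇒ ΔT = -19.2°C; T = 5.3°C
2000–3000 m, saturated: Δz = 1 km ⇒ ΔT = -6.1°C; T = -0.8°C
3000–1600 m, dry descent: Δz = 1.4 km ⇒ ΔT = +13.44°C; T = 12.64°C
Net change vs windward start: 12.64 − 24.5 = -11.86°C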